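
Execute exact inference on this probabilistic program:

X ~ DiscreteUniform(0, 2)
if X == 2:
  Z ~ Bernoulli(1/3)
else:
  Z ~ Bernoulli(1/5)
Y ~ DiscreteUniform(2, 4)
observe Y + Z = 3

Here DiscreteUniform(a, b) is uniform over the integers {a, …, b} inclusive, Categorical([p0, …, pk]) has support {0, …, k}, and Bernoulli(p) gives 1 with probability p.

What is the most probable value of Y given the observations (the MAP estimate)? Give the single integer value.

Enumerate traces; 6 have nonzero weight after conditioning:
  (X=0, Z=0, Y=3) weight 4/45
  (X=0, Z=1, Y=2) weight 1/45
  (X=1, Z=0, Y=3) weight 4/45
  (X=1, Z=1, Y=2) weight 1/45
  (X=2, Z=0, Y=3) weight 2/27
  (X=2, Z=1, Y=2) weight 1/27
Group by Y:
  weight(Y=2) = 11/135
  weight(Y=3) = 34/135
Total weight = 11/135 + 34/135 = 1/3
P(Y=2 | obs) = 11/135 / 1/3 = 11/45
P(Y=3 | obs) = 34/135 / 1/3 = 34/45
argmax = 3

argmax_v P(Y = v | obs) = 3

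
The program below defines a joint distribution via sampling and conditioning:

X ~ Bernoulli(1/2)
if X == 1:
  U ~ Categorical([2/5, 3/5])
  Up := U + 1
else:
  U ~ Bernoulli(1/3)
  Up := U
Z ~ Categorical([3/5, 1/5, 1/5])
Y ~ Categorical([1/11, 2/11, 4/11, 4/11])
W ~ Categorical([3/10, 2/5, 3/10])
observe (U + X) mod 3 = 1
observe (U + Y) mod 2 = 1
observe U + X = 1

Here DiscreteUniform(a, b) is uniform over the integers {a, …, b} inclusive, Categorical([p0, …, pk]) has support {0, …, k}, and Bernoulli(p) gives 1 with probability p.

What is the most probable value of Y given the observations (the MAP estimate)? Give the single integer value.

argmax_v P(Y = v | obs) = 3

Enumerate traces; 36 have nonzero weight after conditioning:
  (X=0, U=1, Z=0, Y=0, W=0) weight 3/1100
  (X=0, U=1, Z=0, Y=0, W=1) weight 1/275
  (X=0, U=1, Z=0, Y=0, W=2) weight 3/1100
  (X=0, U=1, Z=0, Y=2, W=0) weight 3/275
  (X=0, U=1, Z=0, Y=2, W=1) weight 4/275
  (X=0, U=1, Z=0, Y=2, W=2) weight 3/275
  (X=0, U=1, Z=1, Y=0, W=0) weight 1/1100
  (X=0, U=1, Z=1, Y=0, W=1) weight 1/825
  (X=1, U=0, Z=0, Y=1, W=0) weight 9/1375
  (X=1, U=0, Z=0, Y=3, W=0) weight 18/1375
  … 26 more
Group by Y:
  weight(Y=0) = 1/66
  weight(Y=1) = 2/55
  weight(Y=2) = 2/33
  weight(Y=3) = 4/55
Total weight = 1/66 + 2/55 + 2/33 + 4/55 = 61/330
P(Y=0 | obs) = 1/66 / 61/330 = 5/61
P(Y=1 | obs) = 2/55 / 61/330 = 12/61
P(Y=2 | obs) = 2/33 / 61/330 = 20/61
P(Y=3 | obs) = 4/55 / 61/330 = 24/61
argmax = 3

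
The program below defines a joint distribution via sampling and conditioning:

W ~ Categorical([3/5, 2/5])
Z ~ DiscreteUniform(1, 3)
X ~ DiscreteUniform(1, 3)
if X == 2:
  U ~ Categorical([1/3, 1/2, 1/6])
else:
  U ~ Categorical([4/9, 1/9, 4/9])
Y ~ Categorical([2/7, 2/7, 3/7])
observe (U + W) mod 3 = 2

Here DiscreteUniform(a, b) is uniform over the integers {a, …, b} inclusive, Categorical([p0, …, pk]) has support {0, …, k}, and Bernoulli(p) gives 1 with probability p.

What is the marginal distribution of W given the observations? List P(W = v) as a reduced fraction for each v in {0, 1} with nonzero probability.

Enumerate traces; 54 have nonzero weight after conditioning:
  (W=0, Z=1, X=1, U=2, Y=0) weight 8/945
  (W=0, Z=1, X=1, U=2, Y=1) weight 8/945
  (W=0, Z=1, X=1, U=2, Y=2) weight 4/315
  (W=0, Z=1, X=2, U=2, Y=0) weight 1/315
  (W=0, Z=1, X=2, U=2, Y=1) weight 1/315
  (W=0, Z=1, X=2, U=2, Y=2) weight 1/210
  (W=0, Z=1, X=3, U=2, Y=0) weight 8/945
  (W=0, Z=1, X=3, U=2, Y=1) weight 8/945
  (W=1, Z=1, X=1, U=1, Y=0) weight 4/2835
  … 45 more
Group by W:
  weight(W=0) = 19/90
  weight(W=1) = 13/135
Total weight = 19/90 + 13/135 = 83/270
P(W=0 | obs) = 19/90 / 83/270 = 57/83
P(W=1 | obs) = 13/135 / 83/270 = 26/83

P(W=0) = 57/83, P(W=1) = 26/83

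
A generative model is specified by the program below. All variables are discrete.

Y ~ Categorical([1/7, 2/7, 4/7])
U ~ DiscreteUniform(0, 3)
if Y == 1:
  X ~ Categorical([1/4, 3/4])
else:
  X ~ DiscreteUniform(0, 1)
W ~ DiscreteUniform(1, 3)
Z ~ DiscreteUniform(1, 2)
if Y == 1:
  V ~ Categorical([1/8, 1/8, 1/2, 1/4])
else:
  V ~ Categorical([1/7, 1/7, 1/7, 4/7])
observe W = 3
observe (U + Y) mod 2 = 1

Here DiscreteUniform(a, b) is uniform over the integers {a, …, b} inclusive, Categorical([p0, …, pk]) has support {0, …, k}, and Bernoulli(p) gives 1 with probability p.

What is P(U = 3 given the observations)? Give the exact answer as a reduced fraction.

P(U = 3 | obs) = 5/14

Enumerate traces; 96 have nonzero weight after conditioning:
  (Y=0, U=1, X=0, W=3, Z=1, V=0) weight 1/2352
  (Y=0, U=1, X=0, W=3, Z=1, V=1) weight 1/2352
  (Y=0, U=1, X=0, W=3, Z=1, V=2) weight 1/2352
  (Y=0, U=1, X=0, W=3, Z=1, V=3) weight 1/588
  (Y=0, U=1, X=0, W=3, Z=2, V=0) weight 1/2352
  (Y=0, U=1, X=0, W=3, Z=2, V=1) weight 1/2352
  (Y=0, U=1, X=0, W=3, Z=2, V=2) weight 1/2352
  (Y=0, U=1, X=0, W=3, Z=2, V=3) weight 1/588
  (Y=0, U=3, X=0, W=3, Z=1, V=0) weight 1/2352
  (Y=1, U=0, X=0, W=3, Z=1, V=0) weight 1/2688
  … 86 more
Group by U:
  weight(U=0) = 1/42
  weight(U=1) = 5/84
  weight(U=2) = 1/42
  weight(U=3) = 5/84
Total weight = 1/42 + 5/84 + 1/42 + 5/84 = 1/6
P(U=0 | obs) = 1/42 / 1/6 = 1/7
P(U=1 | obs) = 5/84 / 1/6 = 5/14
P(U=2 | obs) = 1/42 / 1/6 = 1/7
P(U=3 | obs) = 5/84 / 1/6 = 5/14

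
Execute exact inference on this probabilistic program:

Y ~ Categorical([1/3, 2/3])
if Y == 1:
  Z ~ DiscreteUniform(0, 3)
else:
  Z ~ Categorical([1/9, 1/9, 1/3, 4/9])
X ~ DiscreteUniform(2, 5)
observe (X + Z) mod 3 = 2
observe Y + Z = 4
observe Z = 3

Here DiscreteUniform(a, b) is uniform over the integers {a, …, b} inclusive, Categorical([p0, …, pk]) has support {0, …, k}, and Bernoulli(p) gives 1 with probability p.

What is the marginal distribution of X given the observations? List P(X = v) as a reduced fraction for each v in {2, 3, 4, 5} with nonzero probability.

P(X=2) = 1/2, P(X=5) = 1/2

Enumerate traces; 2 have nonzero weight after conditioning:
  (Y=1, Z=3, X=2) weight 1/24
  (Y=1, Z=3, X=5) weight 1/24
Group by X:
  weight(X=2) = 1/24
  weight(X=5) = 1/24
Total weight = 1/24 + 1/24 = 1/12
P(X=2 | obs) = 1/24 / 1/12 = 1/2
P(X=5 | obs) = 1/24 / 1/12 = 1/2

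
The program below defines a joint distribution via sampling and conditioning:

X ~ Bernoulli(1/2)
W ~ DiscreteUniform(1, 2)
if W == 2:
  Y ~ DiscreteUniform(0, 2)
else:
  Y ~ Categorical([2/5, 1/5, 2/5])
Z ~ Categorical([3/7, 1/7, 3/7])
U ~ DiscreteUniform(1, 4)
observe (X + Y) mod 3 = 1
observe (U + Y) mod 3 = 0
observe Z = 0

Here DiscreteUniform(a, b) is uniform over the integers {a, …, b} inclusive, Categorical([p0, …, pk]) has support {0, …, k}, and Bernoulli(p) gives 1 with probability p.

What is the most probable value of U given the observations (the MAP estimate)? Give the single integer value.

Enumerate traces; 4 have nonzero weight after conditioning:
  (X=0, W=1, Y=1, Z=0, U=2) weight 3/560
  (X=0, W=2, Y=1, Z=0, U=2) weight 1/112
  (X=1, W=1, Y=0, Z=0, U=3) weight 3/280
  (X=1, W=2, Y=0, Z=0, U=3) weight 1/112
Group by U:
  weight(U=2) = 1/70
  weight(U=3) = 11/560
Total weight = 1/70 + 11/560 = 19/560
P(U=2 | obs) = 1/70 / 19/560 = 8/19
P(U=3 | obs) = 11/560 / 19/560 = 11/19
argmax = 3

argmax_v P(U = v | obs) = 3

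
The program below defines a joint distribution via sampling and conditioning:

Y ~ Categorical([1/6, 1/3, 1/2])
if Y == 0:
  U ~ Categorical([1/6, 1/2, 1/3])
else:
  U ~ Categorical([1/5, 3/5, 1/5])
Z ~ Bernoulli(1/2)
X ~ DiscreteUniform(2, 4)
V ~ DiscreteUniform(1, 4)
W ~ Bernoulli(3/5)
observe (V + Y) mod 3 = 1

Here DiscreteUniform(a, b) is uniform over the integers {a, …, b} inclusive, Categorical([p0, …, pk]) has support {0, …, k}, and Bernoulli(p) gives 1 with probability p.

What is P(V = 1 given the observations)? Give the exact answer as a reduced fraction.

Enumerate traces; 144 have nonzero weight after conditioning:
  (Y=0, U=0, Z=0, X=2, V=1, W=0) weight 1/2160
  (Y=0, U=0, Z=0, X=2, V=1, W=1) weight 1/1440
  (Y=0, U=0, Z=0, X=2, V=4, W=0) weight 1/2160
  (Y=0, U=0, Z=0, X=2, V=4, W=1) weight 1/1440
  (Y=0, U=0, Z=0, X=3, V=1, W=0) weight 1/2160
  (Y=0, U=0, Z=0, X=3, V=1, W=1) weight 1/1440
  (Y=0, U=0, Z=0, X=3, V=4, W=0) weight 1/2160
  (Y=0, U=0, Z=0, X=3, V=4, W=1) weight 1/1440
  (Y=1, U=0, Z=0, X=2, V=3, W=0) weight 1/900
  (Y=2, U=0, Z=0, X=2, V=2, W=0) weight 1/600
  … 134 more
Group by V:
  weight(V=1) = 1/24
  weight(V=2) = 1/8
  weight(V=3) = 1/12
  weight(V=4) = 1/24
Total weight = 1/24 + 1/8 + 1/12 + 1/24 = 7/24
P(V=1 | obs) = 1/24 / 7/24 = 1/7
P(V=2 | obs) = 1/8 / 7/24 = 3/7
P(V=3 | obs) = 1/12 / 7/24 = 2/7
P(V=4 | obs) = 1/24 / 7/24 = 1/7

P(V = 1 | obs) = 1/7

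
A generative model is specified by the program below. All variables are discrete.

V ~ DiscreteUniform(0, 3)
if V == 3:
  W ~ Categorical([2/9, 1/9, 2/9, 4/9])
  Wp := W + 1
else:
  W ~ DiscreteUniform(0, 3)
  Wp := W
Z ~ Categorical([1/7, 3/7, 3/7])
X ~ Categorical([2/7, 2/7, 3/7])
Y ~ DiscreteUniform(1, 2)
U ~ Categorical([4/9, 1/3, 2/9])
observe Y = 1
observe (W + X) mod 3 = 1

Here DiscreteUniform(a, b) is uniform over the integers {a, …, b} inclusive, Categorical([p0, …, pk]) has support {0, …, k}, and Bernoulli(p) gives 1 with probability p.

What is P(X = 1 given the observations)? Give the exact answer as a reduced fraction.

Enumerate traces; 144 have nonzero weight after conditioning:
  (V=0, W=0, Z=0, X=1, Y=1, U=0) weight 1/1764
  (V=0, W=0, Z=0, X=1, Y=1, U=1) weight 1/2352
  (V=0, W=0, Z=0, X=1, Y=1, U=2) weight 1/3528
  (V=0, W=0, Z=1, X=1, Y=1, U=0) weight 1/588
  (V=0, W=0, Z=1, X=1, Y=1, U=1) weight 1/784
  (V=0, W=0, Z=1, X=1, Y=1, U=2) weight 1/1176
  (V=0, W=0, Z=2, X=1, Y=1, U=0) weight 1/588
  (V=0, W=0, Z=2, X=1, Y=1, U=1) weight 1/784
  (V=0, W=1, Z=0, X=0, Y=1, U=0) weight 1/1764
  (V=0, W=2, Z=0, X=2, Y=1, U=0) weight 1/1176
  … 134 more
Group by X:
  weight(X=0) = 31/1008
  weight(X=1) = 13/168
  weight(X=2) = 5/96
Total weight = 31/1008 + 13/168 + 5/96 = 323/2016
P(X=0 | obs) = 31/1008 / 323/2016 = 62/323
P(X=1 | obs) = 13/168 / 323/2016 = 156/323
P(X=2 | obs) = 5/96 / 323/2016 = 105/323

P(X = 1 | obs) = 156/323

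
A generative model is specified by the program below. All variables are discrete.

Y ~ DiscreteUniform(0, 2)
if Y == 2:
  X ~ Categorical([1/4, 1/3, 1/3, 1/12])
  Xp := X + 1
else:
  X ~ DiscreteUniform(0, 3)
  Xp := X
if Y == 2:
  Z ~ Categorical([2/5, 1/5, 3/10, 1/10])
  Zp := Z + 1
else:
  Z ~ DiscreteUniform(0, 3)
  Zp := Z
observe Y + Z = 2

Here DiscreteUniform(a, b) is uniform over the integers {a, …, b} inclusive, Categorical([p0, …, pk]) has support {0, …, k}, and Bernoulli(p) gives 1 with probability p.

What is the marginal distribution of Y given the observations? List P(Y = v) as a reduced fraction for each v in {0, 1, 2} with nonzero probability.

P(Y=0) = 5/18, P(Y=1) = 5/18, P(Y=2) = 4/9

Enumerate traces; 12 have nonzero weight after conditioning:
  (Y=0, X=0, Z=2) weight 1/48
  (Y=0, X=1, Z=2) weight 1/48
  (Y=0, X=2, Z=2) weight 1/48
  (Y=0, X=3, Z=2) weight 1/48
  (Y=1, X=0, Z=1) weight 1/48
  (Y=1, X=1, Z=1) weight 1/48
  (Y=1, X=2, Z=1) weight 1/48
  (Y=1, X=3, Z=1) weight 1/48
  (Y=2, X=0, Z=0) weight 1/30
  … 3 more
Group by Y:
  weight(Y=0) = 1/12
  weight(Y=1) = 1/12
  weight(Y=2) = 2/15
Total weight = 1/12 + 1/12 + 2/15 = 3/10
P(Y=0 | obs) = 1/12 / 3/10 = 5/18
P(Y=1 | obs) = 1/12 / 3/10 = 5/18
P(Y=2 | obs) = 2/15 / 3/10 = 4/9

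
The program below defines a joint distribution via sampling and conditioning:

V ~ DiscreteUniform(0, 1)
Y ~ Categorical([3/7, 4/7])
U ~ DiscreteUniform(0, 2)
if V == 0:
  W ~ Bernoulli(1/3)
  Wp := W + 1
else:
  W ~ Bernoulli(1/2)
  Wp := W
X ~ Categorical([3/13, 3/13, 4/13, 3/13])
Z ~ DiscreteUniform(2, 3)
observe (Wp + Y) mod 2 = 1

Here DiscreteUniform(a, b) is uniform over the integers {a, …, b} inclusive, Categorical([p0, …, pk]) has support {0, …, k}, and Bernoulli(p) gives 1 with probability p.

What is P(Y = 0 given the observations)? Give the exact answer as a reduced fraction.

P(Y = 0 | obs) = 21/41

Enumerate traces; 96 have nonzero weight after conditioning:
  (V=0, Y=0, U=0, W=0, X=0, Z=2) weight 1/182
  (V=0, Y=0, U=0, W=0, X=0, Z=3) weight 1/182
  (V=0, Y=0, U=0, W=0, X=1, Z=2) weight 1/182
  (V=0, Y=0, U=0, W=0, X=1, Z=3) weight 1/182
  (V=0, Y=0, U=0, W=0, X=2, Z=2) weight 2/273
  (V=0, Y=0, U=0, W=0, X=2, Z=3) weight 2/273
  (V=0, Y=0, U=0, W=0, X=3, Z=2) weight 1/182
  (V=0, Y=0, U=0, W=0, X=3, Z=3) weight 1/182
  (V=0, Y=1, U=0, W=1, X=0, Z=2) weight 1/273
  … 87 more
Group by Y:
  weight(Y=0) = 1/4
  weight(Y=1) = 5/21
Total weight = 1/4 + 5/21 = 41/84
P(Y=0 | obs) = 1/4 / 41/84 = 21/41
P(Y=1 | obs) = 5/21 / 41/84 = 20/41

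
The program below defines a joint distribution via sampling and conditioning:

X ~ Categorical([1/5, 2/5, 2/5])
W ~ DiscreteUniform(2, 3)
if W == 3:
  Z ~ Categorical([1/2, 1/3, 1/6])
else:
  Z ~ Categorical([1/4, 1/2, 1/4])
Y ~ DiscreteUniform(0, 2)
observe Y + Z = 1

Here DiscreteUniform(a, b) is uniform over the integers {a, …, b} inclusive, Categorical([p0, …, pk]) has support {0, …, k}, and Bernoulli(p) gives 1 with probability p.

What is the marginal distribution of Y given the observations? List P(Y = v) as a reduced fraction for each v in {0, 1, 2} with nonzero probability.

P(Y=0) = 10/19, P(Y=1) = 9/19

Enumerate traces; 12 have nonzero weight after conditioning:
  (X=0, W=2, Z=0, Y=1) weight 1/120
  (X=0, W=2, Z=1, Y=0) weight 1/60
  (X=0, W=3, Z=0, Y=1) weight 1/60
  (X=0, W=3, Z=1, Y=0) weight 1/90
  (X=1, W=2, Z=0, Y=1) weight 1/60
  (X=1, W=2, Z=1, Y=0) weight 1/30
  (X=1, W=3, Z=0, Y=1) weight 1/30
  (X=1, W=3, Z=1, Y=0) weight 1/45
  … 4 more
Group by Y:
  weight(Y=0) = 5/36
  weight(Y=1) = 1/8
Total weight = 5/36 + 1/8 = 19/72
P(Y=0 | obs) = 5/36 / 19/72 = 10/19
P(Y=1 | obs) = 1/8 / 19/72 = 9/19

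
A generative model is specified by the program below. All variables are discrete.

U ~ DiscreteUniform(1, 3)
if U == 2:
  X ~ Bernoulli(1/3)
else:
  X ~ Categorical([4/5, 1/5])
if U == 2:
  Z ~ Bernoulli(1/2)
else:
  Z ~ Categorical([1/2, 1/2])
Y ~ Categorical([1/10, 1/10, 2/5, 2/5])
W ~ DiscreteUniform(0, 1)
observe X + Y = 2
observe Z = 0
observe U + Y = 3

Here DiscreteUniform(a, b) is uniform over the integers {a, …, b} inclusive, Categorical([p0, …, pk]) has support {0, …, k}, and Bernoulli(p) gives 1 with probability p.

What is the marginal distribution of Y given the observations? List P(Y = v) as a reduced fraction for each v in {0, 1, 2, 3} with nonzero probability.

Enumerate traces; 4 have nonzero weight after conditioning:
  (U=1, X=0, Z=0, Y=2, W=0) weight 2/75
  (U=1, X=0, Z=0, Y=2, W=1) weight 2/75
  (U=2, X=1, Z=0, Y=1, W=0) weight 1/360
  (U=2, X=1, Z=0, Y=1, W=1) weight 1/360
Group by Y:
  weight(Y=1) = 1/180
  weight(Y=2) = 4/75
Total weight = 1/180 + 4/75 = 53/900
P(Y=1 | obs) = 1/180 / 53/900 = 5/53
P(Y=2 | obs) = 4/75 / 53/900 = 48/53

P(Y=1) = 5/53, P(Y=2) = 48/53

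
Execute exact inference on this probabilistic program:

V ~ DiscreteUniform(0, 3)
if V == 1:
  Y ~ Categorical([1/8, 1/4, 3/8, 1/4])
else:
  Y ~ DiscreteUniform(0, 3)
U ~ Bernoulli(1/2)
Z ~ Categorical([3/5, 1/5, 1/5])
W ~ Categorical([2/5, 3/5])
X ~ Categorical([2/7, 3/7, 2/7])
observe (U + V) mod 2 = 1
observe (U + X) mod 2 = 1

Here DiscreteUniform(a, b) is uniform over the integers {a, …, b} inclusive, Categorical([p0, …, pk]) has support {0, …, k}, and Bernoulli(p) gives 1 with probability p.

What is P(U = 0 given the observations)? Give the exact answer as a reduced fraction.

P(U = 0 | obs) = 3/7

Enumerate traces; 144 have nonzero weight after conditioning:
  (V=0, Y=0, U=1, Z=0, W=0, X=0) weight 3/1400
  (V=0, Y=0, U=1, Z=0, W=0, X=2) weight 3/1400
  (V=0, Y=0, U=1, Z=0, W=1, X=0) weight 9/2800
  (V=0, Y=0, U=1, Z=0, W=1, X=2) weight 9/2800
  (V=0, Y=0, U=1, Z=1, W=0, X=0) weight 1/1400
  (V=0, Y=0, U=1, Z=1, W=0, X=2) weight 1/1400
  (V=0, Y=0, U=1, Z=1, W=1, X=0) weight 3/2800
  (V=0, Y=0, U=1, Z=1, W=1, X=2) weight 3/2800
  (V=1, Y=0, U=0, Z=0, W=0, X=1) weight 9/5600
  … 135 more
Group by U:
  weight(U=0) = 3/28
  weight(U=1) = 1/7
Total weight = 3/28 + 1/7 = 1/4
P(U=0 | obs) = 3/28 / 1/4 = 3/7
P(U=1 | obs) = 1/7 / 1/4 = 4/7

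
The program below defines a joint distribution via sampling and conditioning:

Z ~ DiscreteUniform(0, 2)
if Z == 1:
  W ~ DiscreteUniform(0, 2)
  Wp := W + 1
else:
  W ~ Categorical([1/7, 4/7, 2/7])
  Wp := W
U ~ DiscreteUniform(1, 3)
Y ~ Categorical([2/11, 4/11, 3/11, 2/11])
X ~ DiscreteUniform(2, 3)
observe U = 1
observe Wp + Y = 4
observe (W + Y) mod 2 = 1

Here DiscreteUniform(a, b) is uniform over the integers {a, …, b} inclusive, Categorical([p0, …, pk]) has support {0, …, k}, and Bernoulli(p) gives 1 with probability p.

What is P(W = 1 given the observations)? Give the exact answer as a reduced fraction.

Enumerate traces; 6 have nonzero weight after conditioning:
  (Z=1, W=0, U=1, Y=3, X=2) weight 1/297
  (Z=1, W=0, U=1, Y=3, X=3) weight 1/297
  (Z=1, W=1, U=1, Y=2, X=2) weight 1/198
  (Z=1, W=1, U=1, Y=2, X=3) weight 1/198
  (Z=1, W=2, U=1, Y=1, X=2) weight 2/297
  (Z=1, W=2, U=1, Y=1, X=3) weight 2/297
Group by W:
  weight(W=0) = 2/297
  weight(W=1) = 1/99
  weight(W=2) = 4/297
Total weight = 2/297 + 1/99 + 4/297 = 1/33
P(W=0 | obs) = 2/297 / 1/33 = 2/9
P(W=1 | obs) = 1/99 / 1/33 = 1/3
P(W=2 | obs) = 4/297 / 1/33 = 4/9

P(W = 1 | obs) = 1/3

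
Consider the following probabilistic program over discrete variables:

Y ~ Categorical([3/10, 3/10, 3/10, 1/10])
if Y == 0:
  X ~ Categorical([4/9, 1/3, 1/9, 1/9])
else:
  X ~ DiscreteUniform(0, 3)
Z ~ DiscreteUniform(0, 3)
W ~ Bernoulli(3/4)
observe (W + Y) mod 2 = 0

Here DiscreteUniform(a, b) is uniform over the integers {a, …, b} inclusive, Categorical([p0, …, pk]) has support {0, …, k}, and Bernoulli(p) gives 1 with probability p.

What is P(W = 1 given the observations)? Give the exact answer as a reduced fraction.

P(W = 1 | obs) = 2/3

Enumerate traces; 64 have nonzero weight after conditioning:
  (Y=0, X=0, Z=0, W=0) weight 1/120
  (Y=0, X=0, Z=1, W=0) weight 1/120
  (Y=0, X=0, Z=2, W=0) weight 1/120
  (Y=0, X=0, Z=3, W=0) weight 1/120
  (Y=0, X=1, Z=0, W=0) weight 1/160
  (Y=0, X=1, Z=1, W=0) weight 1/160
  (Y=0, X=1, Z=2, W=0) weight 1/160
  (Y=0, X=1, Z=3, W=0) weight 1/160
  (Y=1, X=0, Z=0, W=1) weight 9/640
  … 55 more
Group by W:
  weight(W=0) = 3/20
  weight(W=1) = 3/10
Total weight = 3/20 + 3/10 = 9/20
P(W=0 | obs) = 3/20 / 9/20 = 1/3
P(W=1 | obs) = 3/10 / 9/20 = 2/3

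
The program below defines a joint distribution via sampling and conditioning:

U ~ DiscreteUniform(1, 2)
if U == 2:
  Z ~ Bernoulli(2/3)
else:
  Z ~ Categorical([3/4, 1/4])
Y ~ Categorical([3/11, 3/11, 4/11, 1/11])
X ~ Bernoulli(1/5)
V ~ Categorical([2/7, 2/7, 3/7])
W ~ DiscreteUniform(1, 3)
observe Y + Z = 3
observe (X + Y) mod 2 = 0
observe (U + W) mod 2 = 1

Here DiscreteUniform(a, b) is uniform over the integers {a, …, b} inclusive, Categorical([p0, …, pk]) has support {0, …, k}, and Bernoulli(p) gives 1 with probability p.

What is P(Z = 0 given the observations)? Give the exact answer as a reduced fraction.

P(Z = 0 | obs) = 17/321

Enumerate traces; 18 have nonzero weight after conditioning:
  (U=1, Z=0, Y=3, X=1, V=0, W=2) weight 1/1540
  (U=1, Z=0, Y=3, X=1, V=1, W=2) weight 1/1540
  (U=1, Z=0, Y=3, X=1, V=2, W=2) weight 3/3080
  (U=1, Z=1, Y=2, X=0, V=0, W=2) weight 4/1155
  (U=1, Z=1, Y=2, X=0, V=1, W=2) weight 4/1155
  (U=1, Z=1, Y=2, X=0, V=2, W=2) weight 2/385
  (U=2, Z=0, Y=3, X=1, V=0, W=1) weight 1/3465
  (U=2, Z=0, Y=3, X=1, V=0, W=3) weight 1/3465
  … 10 more
Group by Z:
  weight(Z=0) = 17/3960
  weight(Z=1) = 38/495
Total weight = 17/3960 + 38/495 = 107/1320
P(Z=0 | obs) = 17/3960 / 107/1320 = 17/321
P(Z=1 | obs) = 38/495 / 107/1320 = 304/321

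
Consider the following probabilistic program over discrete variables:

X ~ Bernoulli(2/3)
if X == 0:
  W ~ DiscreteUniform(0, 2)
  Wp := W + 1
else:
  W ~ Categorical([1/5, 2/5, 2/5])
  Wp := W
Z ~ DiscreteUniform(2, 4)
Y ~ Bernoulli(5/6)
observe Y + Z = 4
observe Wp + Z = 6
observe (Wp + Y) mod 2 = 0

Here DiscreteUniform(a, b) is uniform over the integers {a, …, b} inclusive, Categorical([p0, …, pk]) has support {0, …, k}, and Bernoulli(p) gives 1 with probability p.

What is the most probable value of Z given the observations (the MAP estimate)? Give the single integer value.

argmax_v P(Z = v | obs) = 3

Enumerate traces; 3 have nonzero weight after conditioning:
  (X=0, W=1, Z=4, Y=0) weight 1/162
  (X=0, W=2, Z=3, Y=1) weight 5/162
  (X=1, W=2, Z=4, Y=0) weight 2/135
Group by Z:
  weight(Z=3) = 5/162
  weight(Z=4) = 17/810
Total weight = 5/162 + 17/810 = 7/135
P(Z=3 | obs) = 5/162 / 7/135 = 25/42
P(Z=4 | obs) = 17/810 / 7/135 = 17/42
argmax = 3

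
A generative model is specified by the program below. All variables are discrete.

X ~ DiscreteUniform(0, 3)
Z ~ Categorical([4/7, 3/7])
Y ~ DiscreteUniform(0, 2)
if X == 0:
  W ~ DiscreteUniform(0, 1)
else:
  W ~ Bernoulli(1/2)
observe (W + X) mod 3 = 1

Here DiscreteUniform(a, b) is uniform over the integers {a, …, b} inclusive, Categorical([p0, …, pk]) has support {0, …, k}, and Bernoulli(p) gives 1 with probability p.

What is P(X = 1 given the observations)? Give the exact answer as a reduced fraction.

Enumerate traces; 18 have nonzero weight after conditioning:
  (X=0, Z=0, Y=0, W=1) weight 1/42
  (X=0, Z=0, Y=1, W=1) weight 1/42
  (X=0, Z=0, Y=2, W=1) weight 1/42
  (X=0, Z=1, Y=0, W=1) weight 1/56
  (X=0, Z=1, Y=1, W=1) weight 1/56
  (X=0, Z=1, Y=2, W=1) weight 1/56
  (X=1, Z=0, Y=0, W=0) weight 1/42
  (X=1, Z=0, Y=1, W=0) weight 1/42
  (X=3, Z=0, Y=0, W=1) weight 1/42
  … 9 more
Group by X:
  weight(X=0) = 1/8
  weight(X=1) = 1/8
  weight(X=3) = 1/8
Total weight = 1/8 + 1/8 + 1/8 = 3/8
P(X=0 | obs) = 1/8 / 3/8 = 1/3
P(X=1 | obs) = 1/8 / 3/8 = 1/3
P(X=3 | obs) = 1/8 / 3/8 = 1/3

P(X = 1 | obs) = 1/3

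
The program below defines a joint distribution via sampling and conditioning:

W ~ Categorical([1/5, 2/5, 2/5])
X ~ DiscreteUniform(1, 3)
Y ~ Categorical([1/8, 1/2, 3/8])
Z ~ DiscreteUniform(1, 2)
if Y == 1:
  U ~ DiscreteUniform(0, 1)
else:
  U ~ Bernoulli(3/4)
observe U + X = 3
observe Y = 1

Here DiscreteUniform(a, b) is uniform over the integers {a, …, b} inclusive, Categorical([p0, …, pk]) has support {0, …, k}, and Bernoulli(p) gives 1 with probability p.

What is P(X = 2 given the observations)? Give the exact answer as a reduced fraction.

P(X = 2 | obs) = 1/2

Enumerate traces; 12 have nonzero weight after conditioning:
  (W=0, X=2, Y=1, Z=1, U=1) weight 1/120
  (W=0, X=2, Y=1, Z=2, U=1) weight 1/120
  (W=0, X=3, Y=1, Z=1, U=0) weight 1/120
  (W=0, X=3, Y=1, Z=2, U=0) weight 1/120
  (W=1, X=2, Y=1, Z=1, U=1) weight 1/60
  (W=1, X=2, Y=1, Z=2, U=1) weight 1/60
  (W=1, X=3, Y=1, Z=1, U=0) weight 1/60
  (W=1, X=3, Y=1, Z=2, U=0) weight 1/60
  … 4 more
Group by X:
  weight(X=2) = 1/12
  weight(X=3) = 1/12
Total weight = 1/12 + 1/12 = 1/6
P(X=2 | obs) = 1/12 / 1/6 = 1/2
P(X=3 | obs) = 1/12 / 1/6 = 1/2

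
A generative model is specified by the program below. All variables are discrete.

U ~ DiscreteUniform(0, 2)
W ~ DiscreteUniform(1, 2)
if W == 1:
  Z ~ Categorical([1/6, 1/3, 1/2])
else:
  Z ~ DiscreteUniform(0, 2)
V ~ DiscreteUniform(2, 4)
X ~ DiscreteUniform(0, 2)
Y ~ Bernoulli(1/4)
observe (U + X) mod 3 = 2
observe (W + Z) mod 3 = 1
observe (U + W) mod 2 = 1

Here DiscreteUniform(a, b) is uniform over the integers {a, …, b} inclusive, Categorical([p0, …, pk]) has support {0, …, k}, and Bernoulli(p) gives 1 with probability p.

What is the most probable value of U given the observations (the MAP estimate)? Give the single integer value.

Enumerate traces; 18 have nonzero weight after conditioning:
  (U=0, W=1, Z=0, V=2, X=2, Y=0) weight 1/432
  (U=0, W=1, Z=0, V=2, X=2, Y=1) weight 1/1296
  (U=0, W=1, Z=0, V=3, X=2, Y=0) weight 1/432
  (U=0, W=1, Z=0, V=3, X=2, Y=1) weight 1/1296
  (U=0, W=1, Z=0, V=4, X=2, Y=0) weight 1/432
  (U=0, W=1, Z=0, V=4, X=2, Y=1) weight 1/1296
  (U=1, W=2, Z=2, V=2, X=1, Y=0) weight 1/216
  (U=1, W=2, Z=2, V=2, X=1, Y=1) weight 1/648
  (U=2, W=1, Z=0, V=2, X=0, Y=0) weight 1/432
  … 9 more
Group by U:
  weight(U=0) = 1/108
  weight(U=1) = 1/54
  weight(U=2) = 1/108
Total weight = 1/108 + 1/54 + 1/108 = 1/27
P(U=0 | obs) = 1/108 / 1/27 = 1/4
P(U=1 | obs) = 1/54 / 1/27 = 1/2
P(U=2 | obs) = 1/108 / 1/27 = 1/4
argmax = 1

argmax_v P(U = v | obs) = 1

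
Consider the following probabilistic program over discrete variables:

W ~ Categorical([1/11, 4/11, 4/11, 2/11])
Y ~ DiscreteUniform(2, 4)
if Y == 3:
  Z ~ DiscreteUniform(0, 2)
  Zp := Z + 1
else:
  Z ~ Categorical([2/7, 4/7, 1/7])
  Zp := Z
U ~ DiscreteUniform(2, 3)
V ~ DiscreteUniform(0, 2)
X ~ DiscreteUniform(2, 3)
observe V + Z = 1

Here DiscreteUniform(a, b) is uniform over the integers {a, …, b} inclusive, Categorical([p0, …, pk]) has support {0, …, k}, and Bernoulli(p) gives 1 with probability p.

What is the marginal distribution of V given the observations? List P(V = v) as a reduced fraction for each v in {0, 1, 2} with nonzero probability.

Enumerate traces; 96 have nonzero weight after conditioning:
  (W=0, Y=2, Z=0, U=2, V=1, X=2) weight 1/1386
  (W=0, Y=2, Z=0, U=2, V=1, X=3) weight 1/1386
  (W=0, Y=2, Z=0, U=3, V=1, X=2) weight 1/1386
  (W=0, Y=2, Z=0, U=3, V=1, X=3) weight 1/1386
  (W=0, Y=2, Z=1, U=2, V=0, X=2) weight 1/693
  (W=0, Y=2, Z=1, U=2, V=0, X=3) weight 1/693
  (W=0, Y=2, Z=1, U=3, V=0, X=2) weight 1/693
  (W=0, Y=2, Z=1, U=3, V=0, X=3) weight 1/693
  … 88 more
Group by V:
  weight(V=0) = 31/189
  weight(V=1) = 19/189
Total weight = 31/189 + 19/189 = 50/189
P(V=0 | obs) = 31/189 / 50/189 = 31/50
P(V=1 | obs) = 19/189 / 50/189 = 19/50

P(V=0) = 31/50, P(V=1) = 19/50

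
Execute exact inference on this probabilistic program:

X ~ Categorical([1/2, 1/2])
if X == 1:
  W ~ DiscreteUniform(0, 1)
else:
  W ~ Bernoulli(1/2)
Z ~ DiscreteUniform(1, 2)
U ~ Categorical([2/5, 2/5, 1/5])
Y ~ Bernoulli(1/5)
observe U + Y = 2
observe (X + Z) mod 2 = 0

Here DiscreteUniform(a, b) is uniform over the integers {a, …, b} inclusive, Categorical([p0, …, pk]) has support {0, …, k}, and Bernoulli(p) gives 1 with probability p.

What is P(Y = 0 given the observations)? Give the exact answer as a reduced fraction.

P(Y = 0 | obs) = 2/3

Enumerate traces; 8 have nonzero weight after conditioning:
  (X=0, W=0, Z=2, U=1, Y=1) weight 1/100
  (X=0, W=0, Z=2, U=2, Y=0) weight 1/50
  (X=0, W=1, Z=2, U=1, Y=1) weight 1/100
  (X=0, W=1, Z=2, U=2, Y=0) weight 1/50
  (X=1, W=0, Z=1, U=1, Y=1) weight 1/100
  (X=1, W=0, Z=1, U=2, Y=0) weight 1/50
  (X=1, W=1, Z=1, U=1, Y=1) weight 1/100
  (X=1, W=1, Z=1, U=2, Y=0) weight 1/50
Group by Y:
  weight(Y=0) = 2/25
  weight(Y=1) = 1/25
Total weight = 2/25 + 1/25 = 3/25
P(Y=0 | obs) = 2/25 / 3/25 = 2/3
P(Y=1 | obs) = 1/25 / 3/25 = 1/3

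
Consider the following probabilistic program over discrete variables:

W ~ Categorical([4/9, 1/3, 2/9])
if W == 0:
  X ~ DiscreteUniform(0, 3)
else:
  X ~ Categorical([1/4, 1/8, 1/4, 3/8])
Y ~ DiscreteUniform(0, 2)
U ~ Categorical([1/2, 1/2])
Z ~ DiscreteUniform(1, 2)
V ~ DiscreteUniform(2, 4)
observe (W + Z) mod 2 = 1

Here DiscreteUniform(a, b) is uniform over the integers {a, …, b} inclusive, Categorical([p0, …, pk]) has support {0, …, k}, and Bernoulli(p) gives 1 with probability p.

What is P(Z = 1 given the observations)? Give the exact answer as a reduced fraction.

P(Z = 1 | obs) = 2/3

Enumerate traces; 216 have nonzero weight after conditioning:
  (W=0, X=0, Y=0, U=0, Z=1, V=2) weight 1/324
  (W=0, X=0, Y=0, U=0, Z=1, V=3) weight 1/324
  (W=0, X=0, Y=0, U=0, Z=1, V=4) weight 1/324
  (W=0, X=0, Y=0, U=1, Z=1, V=2) weight 1/324
  (W=0, X=0, Y=0, U=1, Z=1, V=3) weight 1/324
  (W=0, X=0, Y=0, U=1, Z=1, V=4) weight 1/324
  (W=0, X=0, Y=1, U=0, Z=1, V=2) weight 1/324
  (W=0, X=0, Y=1, U=0, Z=1, V=3) weight 1/324
  (W=1, X=0, Y=0, U=0, Z=2, V=2) weight 1/432
  … 207 more
Group by Z:
  weight(Z=1) = 1/3
  weight(Z=2) = 1/6
Total weight = 1/3 + 1/6 = 1/2
P(Z=1 | obs) = 1/3 / 1/2 = 2/3
P(Z=2 | obs) = 1/6 / 1/2 = 1/3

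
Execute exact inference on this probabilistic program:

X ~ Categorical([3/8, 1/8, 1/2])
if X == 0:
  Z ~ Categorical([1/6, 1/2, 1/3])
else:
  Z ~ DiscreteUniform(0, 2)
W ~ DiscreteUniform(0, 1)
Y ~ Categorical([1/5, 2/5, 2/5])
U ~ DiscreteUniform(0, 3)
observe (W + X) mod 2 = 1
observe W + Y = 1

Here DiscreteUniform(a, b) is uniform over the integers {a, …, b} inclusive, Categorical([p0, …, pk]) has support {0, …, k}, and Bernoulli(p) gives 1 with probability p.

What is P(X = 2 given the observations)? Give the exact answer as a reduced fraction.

Enumerate traces; 36 have nonzero weight after conditioning:
  (X=0, Z=0, W=1, Y=0, U=0) weight 1/640
  (X=0, Z=0, W=1, Y=0, U=1) weight 1/640
  (X=0, Z=0, W=1, Y=0, U=2) weight 1/640
  (X=0, Z=0, W=1, Y=0, U=3) weight 1/640
  (X=0, Z=1, W=1, Y=0, U=0) weight 3/640
  (X=0, Z=1, W=1, Y=0, U=1) weight 3/640
  (X=0, Z=1, W=1, Y=0, U=2) weight 3/640
  (X=0, Z=1, W=1, Y=0, U=3) weight 3/640
  (X=1, Z=0, W=0, Y=1, U=0) weight 1/480
  (X=2, Z=0, W=1, Y=0, U=0) weight 1/240
  … 26 more
Group by X:
  weight(X=0) = 3/80
  weight(X=1) = 1/40
  weight(X=2) = 1/20
Total weight = 3/80 + 1/40 + 1/20 = 9/80
P(X=0 | obs) = 3/80 / 9/80 = 1/3
P(X=1 | obs) = 1/40 / 9/80 = 2/9
P(X=2 | obs) = 1/20 / 9/80 = 4/9

P(X = 2 | obs) = 4/9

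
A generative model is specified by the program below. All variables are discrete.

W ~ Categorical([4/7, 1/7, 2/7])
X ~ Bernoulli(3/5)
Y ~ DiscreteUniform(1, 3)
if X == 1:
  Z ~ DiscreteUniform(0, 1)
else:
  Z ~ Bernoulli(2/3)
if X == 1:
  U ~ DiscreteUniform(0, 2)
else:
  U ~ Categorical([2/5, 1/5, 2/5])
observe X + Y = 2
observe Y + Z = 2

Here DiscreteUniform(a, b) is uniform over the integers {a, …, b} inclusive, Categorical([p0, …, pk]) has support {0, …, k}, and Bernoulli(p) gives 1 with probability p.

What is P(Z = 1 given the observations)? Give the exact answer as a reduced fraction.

Enumerate traces; 18 have nonzero weight after conditioning:
  (W=0, X=0, Y=2, Z=0, U=0) weight 16/1575
  (W=0, X=0, Y=2, Z=0, U=1) weight 8/1575
  (W=0, X=0, Y=2, Z=0, U=2) weight 16/1575
  (W=0, X=1, Y=1, Z=1, U=0) weight 2/105
  (W=0, X=1, Y=1, Z=1, U=1) weight 2/105
  (W=0, X=1, Y=1, Z=1, U=2) weight 2/105
  (W=1, X=0, Y=2, Z=0, U=0) weight 4/1575
  (W=1, X=0, Y=2, Z=0, U=1) weight 2/1575
  … 10 more
Group by Z:
  weight(Z=0) = 2/45
  weight(Z=1) = 1/10
Total weight = 2/45 + 1/10 = 13/90
P(Z=0 | obs) = 2/45 / 13/90 = 4/13
P(Z=1 | obs) = 1/10 / 13/90 = 9/13

P(Z = 1 | obs) = 9/13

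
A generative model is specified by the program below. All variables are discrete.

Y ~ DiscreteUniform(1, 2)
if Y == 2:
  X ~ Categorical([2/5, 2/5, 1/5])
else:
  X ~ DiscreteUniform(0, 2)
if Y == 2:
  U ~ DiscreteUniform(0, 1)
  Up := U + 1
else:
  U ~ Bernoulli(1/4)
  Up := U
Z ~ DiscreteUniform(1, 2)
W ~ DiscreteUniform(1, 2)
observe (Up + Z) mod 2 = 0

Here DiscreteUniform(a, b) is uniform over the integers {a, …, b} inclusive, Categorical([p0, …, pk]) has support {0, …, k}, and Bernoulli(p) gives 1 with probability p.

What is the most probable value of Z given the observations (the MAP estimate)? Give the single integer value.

argmax_v P(Z = v | obs) = 2

Enumerate traces; 24 have nonzero weight after conditioning:
  (Y=1, X=0, U=0, Z=2, W=1) weight 1/32
  (Y=1, X=0, U=0, Z=2, W=2) weight 1/32
  (Y=1, X=0, U=1, Z=1, W=1) weight 1/96
  (Y=1, X=0, U=1, Z=1, W=2) weight 1/96
  (Y=1, X=1, U=0, Z=2, W=1) weight 1/32
  (Y=1, X=1, U=0, Z=2, W=2) weight 1/32
  (Y=1, X=1, U=1, Z=1, W=1) weight 1/96
  (Y=1, X=1, U=1, Z=1, W=2) weight 1/96
  … 16 more
Group by Z:
  weight(Z=1) = 3/16
  weight(Z=2) = 5/16
Total weight = 3/16 + 5/16 = 1/2
P(Z=1 | obs) = 3/16 / 1/2 = 3/8
P(Z=2 | obs) = 5/16 / 1/2 = 5/8
argmax = 2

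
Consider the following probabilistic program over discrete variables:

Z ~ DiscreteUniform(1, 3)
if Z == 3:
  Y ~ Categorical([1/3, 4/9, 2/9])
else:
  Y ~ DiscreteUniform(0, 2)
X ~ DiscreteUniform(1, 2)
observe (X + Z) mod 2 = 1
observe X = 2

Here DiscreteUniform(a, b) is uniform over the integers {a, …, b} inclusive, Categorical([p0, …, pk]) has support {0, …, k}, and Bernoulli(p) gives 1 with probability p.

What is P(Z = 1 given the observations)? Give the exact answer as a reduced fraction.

P(Z = 1 | obs) = 1/2

Enumerate traces; 6 have nonzero weight after conditioning:
  (Z=1, Y=0, X=2) weight 1/18
  (Z=1, Y=1, X=2) weight 1/18
  (Z=1, Y=2, X=2) weight 1/18
  (Z=3, Y=0, X=2) weight 1/18
  (Z=3, Y=1, X=2) weight 2/27
  (Z=3, Y=2, X=2) weight 1/27
Group by Z:
  weight(Z=1) = 1/6
  weight(Z=3) = 1/6
Total weight = 1/6 + 1/6 = 1/3
P(Z=1 | obs) = 1/6 / 1/3 = 1/2
P(Z=3 | obs) = 1/6 / 1/3 = 1/2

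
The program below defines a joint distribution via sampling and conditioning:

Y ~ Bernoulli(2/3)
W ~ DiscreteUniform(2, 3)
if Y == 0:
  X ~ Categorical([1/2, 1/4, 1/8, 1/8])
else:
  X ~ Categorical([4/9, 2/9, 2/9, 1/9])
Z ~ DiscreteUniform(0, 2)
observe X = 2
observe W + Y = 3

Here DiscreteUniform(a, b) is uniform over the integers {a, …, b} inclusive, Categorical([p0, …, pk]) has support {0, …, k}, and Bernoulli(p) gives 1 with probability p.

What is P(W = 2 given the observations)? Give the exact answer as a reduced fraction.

P(W = 2 | obs) = 32/41

Enumerate traces; 6 have nonzero weight after conditioning:
  (Y=0, W=3, X=2, Z=0) weight 1/144
  (Y=0, W=3, X=2, Z=1) weight 1/144
  (Y=0, W=3, X=2, Z=2) weight 1/144
  (Y=1, W=2, X=2, Z=0) weight 2/81
  (Y=1, W=2, X=2, Z=1) weight 2/81
  (Y=1, W=2, X=2, Z=2) weight 2/81
Group by W:
  weight(W=2) = 2/27
  weight(W=3) = 1/48
Total weight = 2/27 + 1/48 = 41/432
P(W=2 | obs) = 2/27 / 41/432 = 32/41
P(W=3 | obs) = 1/48 / 41/432 = 9/41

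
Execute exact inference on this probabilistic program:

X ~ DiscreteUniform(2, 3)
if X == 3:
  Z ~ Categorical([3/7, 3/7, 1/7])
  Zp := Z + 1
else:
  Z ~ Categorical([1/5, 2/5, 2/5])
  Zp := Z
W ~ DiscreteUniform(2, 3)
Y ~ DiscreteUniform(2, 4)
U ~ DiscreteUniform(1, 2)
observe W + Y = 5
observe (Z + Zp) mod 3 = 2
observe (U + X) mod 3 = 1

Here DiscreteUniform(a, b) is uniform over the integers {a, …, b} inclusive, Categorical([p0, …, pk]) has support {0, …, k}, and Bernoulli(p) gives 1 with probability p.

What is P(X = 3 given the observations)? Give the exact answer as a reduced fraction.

Enumerate traces; 4 have nonzero weight after conditioning:
  (X=2, Z=1, W=2, Y=3, U=2) weight 1/60
  (X=2, Z=1, W=3, Y=2, U=2) weight 1/60
  (X=3, Z=2, W=2, Y=3, U=1) weight 1/168
  (X=3, Z=2, W=3, Y=2, U=1) weight 1/168
Group by X:
  weight(X=2) = 1/30
  weight(X=3) = 1/84
Total weight = 1/30 + 1/84 = 19/420
P(X=2 | obs) = 1/30 / 19/420 = 14/19
P(X=3 | obs) = 1/84 / 19/420 = 5/19

P(X = 3 | obs) = 5/19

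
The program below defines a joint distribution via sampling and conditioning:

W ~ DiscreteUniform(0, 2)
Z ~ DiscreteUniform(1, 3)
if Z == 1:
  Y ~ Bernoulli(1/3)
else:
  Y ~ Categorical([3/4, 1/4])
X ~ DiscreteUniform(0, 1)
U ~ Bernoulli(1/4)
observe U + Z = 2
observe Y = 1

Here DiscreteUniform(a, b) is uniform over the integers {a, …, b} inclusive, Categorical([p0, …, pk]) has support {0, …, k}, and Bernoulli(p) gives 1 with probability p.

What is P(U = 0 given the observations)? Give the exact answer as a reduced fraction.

P(U = 0 | obs) = 9/13

Enumerate traces; 12 have nonzero weight after conditioning:
  (W=0, Z=1, Y=1, X=0, U=1) weight 1/216
  (W=0, Z=1, Y=1, X=1, U=1) weight 1/216
  (W=0, Z=2, Y=1, X=0, U=0) weight 1/96
  (W=0, Z=2, Y=1, X=1, U=0) weight 1/96
  (W=1, Z=1, Y=1, X=0, U=1) weight 1/216
  (W=1, Z=1, Y=1, X=1, U=1) weight 1/216
  (W=1, Z=2, Y=1, X=0, U=0) weight 1/96
  (W=1, Z=2, Y=1, X=1, U=0) weight 1/96
  … 4 more
Group by U:
  weight(U=0) = 1/16
  weight(U=1) = 1/36
Total weight = 1/16 + 1/36 = 13/144
P(U=0 | obs) = 1/16 / 13/144 = 9/13
P(U=1 | obs) = 1/36 / 13/144 = 4/13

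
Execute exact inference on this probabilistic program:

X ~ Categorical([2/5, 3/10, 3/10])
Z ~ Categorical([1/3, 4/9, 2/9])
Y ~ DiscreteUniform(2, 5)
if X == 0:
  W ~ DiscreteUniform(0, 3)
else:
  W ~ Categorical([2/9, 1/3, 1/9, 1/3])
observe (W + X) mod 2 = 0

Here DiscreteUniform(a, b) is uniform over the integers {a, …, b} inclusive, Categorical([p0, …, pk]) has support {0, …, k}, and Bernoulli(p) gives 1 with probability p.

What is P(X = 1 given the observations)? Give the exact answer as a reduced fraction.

Enumerate traces; 72 have nonzero weight after conditioning:
  (X=0, Z=0, Y=2, W=0) weight 1/120
  (X=0, Z=0, Y=2, W=2) weight 1/120
  (X=0, Z=0, Y=3, W=0) weight 1/120
  (X=0, Z=0, Y=3, W=2) weight 1/120
  (X=0, Z=0, Y=4, W=0) weight 1/120
  (X=0, Z=0, Y=4, W=2) weight 1/120
  (X=0, Z=0, Y=5, W=0) weight 1/120
  (X=0, Z=0, Y=5, W=2) weight 1/120
  (X=1, Z=0, Y=2, W=1) weight 1/120
  (X=2, Z=0, Y=2, W=0) weight 1/180
  … 62 more
Group by X:
  weight(X=0) = 1/5
  weight(X=1) = 1/5
  weight(X=2) = 1/10
Total weight = 1/5 + 1/5 + 1/10 = 1/2
P(X=0 | obs) = 1/5 / 1/2 = 2/5
P(X=1 | obs) = 1/5 / 1/2 = 2/5
P(X=2 | obs) = 1/10 / 1/2 = 1/5

P(X = 1 | obs) = 2/5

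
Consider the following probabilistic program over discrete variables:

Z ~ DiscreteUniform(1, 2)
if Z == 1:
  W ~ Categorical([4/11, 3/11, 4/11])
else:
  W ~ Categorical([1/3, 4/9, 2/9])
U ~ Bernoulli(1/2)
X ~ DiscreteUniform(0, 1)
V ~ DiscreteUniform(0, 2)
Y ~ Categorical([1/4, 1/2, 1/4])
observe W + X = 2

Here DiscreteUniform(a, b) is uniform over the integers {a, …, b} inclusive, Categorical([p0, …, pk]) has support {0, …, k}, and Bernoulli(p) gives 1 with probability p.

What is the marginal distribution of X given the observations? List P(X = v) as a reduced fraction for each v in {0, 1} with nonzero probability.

P(X=0) = 58/129, P(X=1) = 71/129

Enumerate traces; 72 have nonzero weight after conditioning:
  (Z=1, W=1, U=0, X=1, V=0, Y=0) weight 1/352
  (Z=1, W=1, U=0, X=1, V=0, Y=1) weight 1/176
  (Z=1, W=1, U=0, X=1, V=0, Y=2) weight 1/352
  (Z=1, W=1, U=0, X=1, V=1, Y=0) weight 1/352
  (Z=1, W=1, U=0, X=1, V=1, Y=1) weight 1/176
  (Z=1, W=1, U=0, X=1, V=1, Y=2) weight 1/352
  (Z=1, W=1, U=0, X=1, V=2, Y=0) weight 1/352
  (Z=1, W=1, U=0, X=1, V=2, Y=1) weight 1/176
  (Z=1, W=2, U=0, X=0, V=0, Y=0) weight 1/264
  … 63 more
Group by X:
  weight(X=0) = 29/198
  weight(X=1) = 71/396
Total weight = 29/198 + 71/396 = 43/132
P(X=0 | obs) = 29/198 / 43/132 = 58/129
P(X=1 | obs) = 71/396 / 43/132 = 71/129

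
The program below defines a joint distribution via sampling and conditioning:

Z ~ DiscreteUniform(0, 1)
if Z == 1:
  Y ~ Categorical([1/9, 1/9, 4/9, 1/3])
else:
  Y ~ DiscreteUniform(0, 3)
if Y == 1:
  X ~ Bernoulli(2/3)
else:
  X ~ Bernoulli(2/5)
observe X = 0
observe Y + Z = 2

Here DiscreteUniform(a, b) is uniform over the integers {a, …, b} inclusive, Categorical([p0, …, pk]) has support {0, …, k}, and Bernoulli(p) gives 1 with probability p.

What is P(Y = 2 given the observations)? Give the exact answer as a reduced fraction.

P(Y = 2 | obs) = 81/101

Enumerate traces; 2 have nonzero weight after conditioning:
  (Z=0, Y=2, X=0) weight 3/40
  (Z=1, Y=1, X=0) weight 1/54
Group by Y:
  weight(Y=1) = 1/54
  weight(Y=2) = 3/40
Total weight = 1/54 + 3/40 = 101/1080
P(Y=1 | obs) = 1/54 / 101/1080 = 20/101
P(Y=2 | obs) = 3/40 / 101/1080 = 81/101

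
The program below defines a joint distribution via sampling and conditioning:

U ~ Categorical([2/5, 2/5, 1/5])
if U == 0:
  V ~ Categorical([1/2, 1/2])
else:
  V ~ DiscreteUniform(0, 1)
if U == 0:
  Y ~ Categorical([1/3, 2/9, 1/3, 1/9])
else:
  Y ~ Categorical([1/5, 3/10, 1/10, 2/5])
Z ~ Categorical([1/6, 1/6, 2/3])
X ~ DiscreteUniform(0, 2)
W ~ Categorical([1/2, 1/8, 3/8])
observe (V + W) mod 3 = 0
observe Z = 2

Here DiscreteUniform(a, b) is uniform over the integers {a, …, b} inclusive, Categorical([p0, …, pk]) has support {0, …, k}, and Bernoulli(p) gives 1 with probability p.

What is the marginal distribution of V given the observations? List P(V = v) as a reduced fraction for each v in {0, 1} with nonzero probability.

Enumerate traces; 72 have nonzero weight after conditioning:
  (U=0, V=0, Y=0, Z=2, X=0, W=0) weight 1/135
  (U=0, V=0, Y=0, Z=2, X=1, W=0) weight 1/135
  (U=0, V=0, Y=0, Z=2, X=2, W=0) weight 1/135
  (U=0, V=0, Y=1, Z=2, X=0, W=0) weight 2/405
  (U=0, V=0, Y=1, Z=2, X=1, W=0) weight 2/405
  (U=0, V=0, Y=1, Z=2, X=2, W=0) weight 2/405
  (U=0, V=0, Y=2, Z=2, X=0, W=0) weight 1/135
  (U=0, V=0, Y=2, Z=2, X=1, W=0) weight 1/135
  (U=0, V=1, Y=0, Z=2, X=0, W=2) weight 1/180
  … 63 more
Group by V:
  weight(V=0) = 1/6
  weight(V=1) = 1/8
Total weight = 1/6 + 1/8 = 7/24
P(V=0 | obs) = 1/6 / 7/24 = 4/7
P(V=1 | obs) = 1/8 / 7/24 = 3/7

P(V=0) = 4/7, P(V=1) = 3/7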